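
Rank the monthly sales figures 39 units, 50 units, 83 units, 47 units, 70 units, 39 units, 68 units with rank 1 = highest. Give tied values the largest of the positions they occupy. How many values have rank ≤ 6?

5

Sorted (descending): 83, 70, 68, 50, 47, 39, 39
The 2 values of 39 occupy positions 6–7 → each gets rank 7.
Ranks ≤ 6: {1, 2, 3, 4, 5} → 5 values.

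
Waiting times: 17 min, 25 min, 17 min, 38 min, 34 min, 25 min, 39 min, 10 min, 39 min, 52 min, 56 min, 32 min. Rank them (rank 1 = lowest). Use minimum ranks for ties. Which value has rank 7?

Sorted (ascending): 10, 17, 17, 25, 25, 32, 34, 38, 39, 39, 52, 56
The 2 values of 17 occupy positions 2–3 → each gets rank 2.
The 2 values of 25 occupy positions 4–5 → each gets rank 4.
The 2 values of 39 occupy positions 9–10 → each gets rank 9.
Rank 7 → value 34.

34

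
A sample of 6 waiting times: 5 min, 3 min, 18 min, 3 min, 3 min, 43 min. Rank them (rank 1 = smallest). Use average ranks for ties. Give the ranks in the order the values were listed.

4, 2, 5, 2, 2, 6

Sorted (ascending): 3, 3, 3, 5, 18, 43
The 3 values of 3 occupy positions 1–3 → average rank 2.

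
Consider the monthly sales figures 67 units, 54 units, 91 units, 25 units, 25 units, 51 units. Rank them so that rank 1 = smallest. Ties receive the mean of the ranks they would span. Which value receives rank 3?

51

Sorted (ascending): 25, 25, 51, 54, 67, 91
The 2 values of 25 occupy positions 1–2 → average rank (1+2)/2 = 1.5.
Rank 3 → value 51.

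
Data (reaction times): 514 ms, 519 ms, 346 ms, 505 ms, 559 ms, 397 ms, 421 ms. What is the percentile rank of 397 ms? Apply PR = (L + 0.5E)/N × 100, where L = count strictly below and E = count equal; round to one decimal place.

N = 7.
Strictly below 397: 1. Equal to 397: 1.
PR = (1 + 0.5·1)/7 × 100 = 21.4

21.4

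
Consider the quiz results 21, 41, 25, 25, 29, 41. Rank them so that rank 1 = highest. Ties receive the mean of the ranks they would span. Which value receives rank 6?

21

Sorted (descending): 41, 41, 29, 25, 25, 21
The 2 values of 41 occupy positions 1–2 → average rank (1+2)/2 = 1.5.
The 2 values of 25 occupy positions 4–5 → average rank (4+5)/2 = 4.5.
Rank 6 → value 21.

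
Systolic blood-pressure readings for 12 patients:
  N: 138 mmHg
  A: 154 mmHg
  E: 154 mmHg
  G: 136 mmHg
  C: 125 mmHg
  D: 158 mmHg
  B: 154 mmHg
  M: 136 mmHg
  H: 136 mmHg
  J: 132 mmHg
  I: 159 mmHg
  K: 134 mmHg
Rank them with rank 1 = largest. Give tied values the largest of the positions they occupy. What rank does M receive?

9

Sorted (descending): 159, 158, 154, 154, 154, 138, 136, 136, 136, 134, 132, 125
The 3 values of 154 occupy positions 3–5 → each gets rank 5.
The 3 values of 136 occupy positions 7–9 → each gets rank 9.
M has value 136 mmHg → rank 9.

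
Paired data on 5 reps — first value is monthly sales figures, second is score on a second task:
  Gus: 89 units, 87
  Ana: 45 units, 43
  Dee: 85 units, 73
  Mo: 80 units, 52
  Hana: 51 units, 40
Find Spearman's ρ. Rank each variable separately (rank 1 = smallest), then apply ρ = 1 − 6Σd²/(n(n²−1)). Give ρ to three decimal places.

0.900

Ranks of variable 1: 5, 1, 4, 3, 2
Ranks of variable 2: 5, 2, 4, 3, 1
d = r₁ − r₂: 0, -1, 0, 0, 1
d²: 0, 1, 0, 0, 1; Σd² = 2
ρ = 1 − 6·2/(5·24) = 1 − 12/120 = 0.900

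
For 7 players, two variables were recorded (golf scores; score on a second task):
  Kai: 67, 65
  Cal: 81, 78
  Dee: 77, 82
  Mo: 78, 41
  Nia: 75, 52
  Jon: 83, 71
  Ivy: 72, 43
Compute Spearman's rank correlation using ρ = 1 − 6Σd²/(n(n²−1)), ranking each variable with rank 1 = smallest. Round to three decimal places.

Ranks of variable 1: 1, 6, 4, 5, 3, 7, 2
Ranks of variable 2: 4, 6, 7, 1, 3, 5, 2
d = r₁ − r₂: -3, 0, -3, 4, 0, 2, 0
d²: 9, 0, 9, 16, 0, 4, 0; Σd² = 38
ρ = 1 − 6·38/(7·48) = 1 − 228/336 = 0.321

0.321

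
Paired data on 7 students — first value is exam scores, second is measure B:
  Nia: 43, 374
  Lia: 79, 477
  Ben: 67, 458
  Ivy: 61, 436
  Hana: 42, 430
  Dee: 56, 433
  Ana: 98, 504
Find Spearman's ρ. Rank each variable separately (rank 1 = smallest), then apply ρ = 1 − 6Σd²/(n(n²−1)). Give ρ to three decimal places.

0.964

Ranks of variable 1: 2, 6, 5, 4, 1, 3, 7
Ranks of variable 2: 1, 6, 5, 4, 2, 3, 7
d = r₁ − r₂: 1, 0, 0, 0, -1, 0, 0
d²: 1, 0, 0, 0, 1, 0, 0; Σd² = 2
ρ = 1 − 6·2/(7·48) = 1 − 12/336 = 0.964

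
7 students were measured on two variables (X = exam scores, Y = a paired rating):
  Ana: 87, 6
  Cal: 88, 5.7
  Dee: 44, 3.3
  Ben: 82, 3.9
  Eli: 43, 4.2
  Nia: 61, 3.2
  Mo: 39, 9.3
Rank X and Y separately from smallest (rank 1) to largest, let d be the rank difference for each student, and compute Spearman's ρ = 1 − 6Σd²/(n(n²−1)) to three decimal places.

Ranks of variable 1: 6, 7, 3, 5, 2, 4, 1
Ranks of variable 2: 6, 5, 2, 3, 4, 1, 7
d = r₁ − r₂: 0, 2, 1, 2, -2, 3, -6
d²: 0, 4, 1, 4, 4, 9, 36; Σd² = 58
ρ = 1 − 6·58/(7·48) = 1 − 348/336 = -0.036

-0.036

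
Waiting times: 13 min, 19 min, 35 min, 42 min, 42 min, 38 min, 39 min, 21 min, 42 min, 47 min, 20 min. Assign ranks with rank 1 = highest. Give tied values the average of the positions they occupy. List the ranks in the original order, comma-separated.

11, 10, 7, 3, 3, 6, 5, 8, 3, 1, 9

Sorted (descending): 47, 42, 42, 42, 39, 38, 35, 21, 20, 19, 13
The 3 values of 42 occupy positions 2–4 → average rank 3.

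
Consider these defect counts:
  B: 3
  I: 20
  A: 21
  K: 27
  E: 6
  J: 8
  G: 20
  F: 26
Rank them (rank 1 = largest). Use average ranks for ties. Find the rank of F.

2

Sorted (descending): 27, 26, 21, 20, 20, 8, 6, 3
The 2 values of 20 occupy positions 4–5 → average rank (4+5)/2 = 4.5.
F has value 26 → rank 2.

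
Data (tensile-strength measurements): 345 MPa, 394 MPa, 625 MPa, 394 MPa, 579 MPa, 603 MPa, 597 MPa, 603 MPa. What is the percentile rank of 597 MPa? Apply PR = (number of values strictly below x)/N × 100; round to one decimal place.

50.0

N = 8.
Strictly below 597: 4. Equal to 597: 1.
PR = 4/8 × 100 = 50.0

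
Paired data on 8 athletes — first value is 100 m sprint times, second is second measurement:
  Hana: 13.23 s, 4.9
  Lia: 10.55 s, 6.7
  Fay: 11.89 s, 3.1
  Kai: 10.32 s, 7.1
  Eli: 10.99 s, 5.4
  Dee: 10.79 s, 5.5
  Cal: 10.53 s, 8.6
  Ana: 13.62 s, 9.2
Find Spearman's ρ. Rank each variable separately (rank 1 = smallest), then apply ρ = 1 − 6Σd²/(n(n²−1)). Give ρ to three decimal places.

Ranks of variable 1: 7, 3, 6, 1, 5, 4, 2, 8
Ranks of variable 2: 2, 5, 1, 6, 3, 4, 7, 8
d = r₁ − r₂: 5, -2, 5, -5, 2, 0, -5, 0
d²: 25, 4, 25, 25, 4, 0, 25, 0; Σd² = 108
ρ = 1 − 6·108/(8·63) = 1 − 648/504 = -0.286

-0.286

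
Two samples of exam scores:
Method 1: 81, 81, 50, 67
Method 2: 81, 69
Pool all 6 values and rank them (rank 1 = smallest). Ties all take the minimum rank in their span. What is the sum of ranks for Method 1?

Sorted (ascending): 50, 67, 69, 81, 81, 81
The 3 values of 81 occupy positions 4–6 → each gets rank 4.
Method 1 values → pooled ranks: 81→4, 81→4, 50→1, 67→2
Rank sum = 4 + 4 + 1 + 2 = 11

11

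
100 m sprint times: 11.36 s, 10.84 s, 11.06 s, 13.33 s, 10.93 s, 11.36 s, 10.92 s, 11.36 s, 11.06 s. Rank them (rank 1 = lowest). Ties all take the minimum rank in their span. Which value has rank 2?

10.92

Sorted (ascending): 10.84, 10.92, 10.93, 11.06, 11.06, 11.36, 11.36, 11.36, 13.33
The 2 values of 11.06 occupy positions 4–5 → each gets rank 4.
The 3 values of 11.36 occupy positions 6–8 → each gets rank 6.
Rank 2 → value 10.92.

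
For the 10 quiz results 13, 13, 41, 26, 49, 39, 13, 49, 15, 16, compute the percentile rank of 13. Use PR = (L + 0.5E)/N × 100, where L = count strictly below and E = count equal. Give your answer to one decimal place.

15.0

N = 10.
Strictly below 13: 0. Equal to 13: 3.
PR = (0 + 0.5·3)/10 × 100 = 15.0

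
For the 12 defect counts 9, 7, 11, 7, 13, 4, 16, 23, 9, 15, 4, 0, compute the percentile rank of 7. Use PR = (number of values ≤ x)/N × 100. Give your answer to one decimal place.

N = 12.
Strictly below 7: 3. Equal to 7: 2.
PR = 5/12 × 100 = 41.7

41.7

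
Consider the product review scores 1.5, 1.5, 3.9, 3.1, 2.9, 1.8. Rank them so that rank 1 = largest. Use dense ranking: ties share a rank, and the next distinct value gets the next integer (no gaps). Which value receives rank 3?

2.9

Sorted (descending): 3.9, 3.1, 2.9, 1.8, 1.5, 1.5
The 2 values of 1.5 share dense rank 5.
Remaining distinct values take the next consecutive integers.
Rank 3 → value 2.9.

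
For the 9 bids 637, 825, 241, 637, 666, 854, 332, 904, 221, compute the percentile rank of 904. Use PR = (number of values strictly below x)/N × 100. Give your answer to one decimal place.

N = 9.
Strictly below 904: 8. Equal to 904: 1.
PR = 8/9 × 100 = 88.9

88.9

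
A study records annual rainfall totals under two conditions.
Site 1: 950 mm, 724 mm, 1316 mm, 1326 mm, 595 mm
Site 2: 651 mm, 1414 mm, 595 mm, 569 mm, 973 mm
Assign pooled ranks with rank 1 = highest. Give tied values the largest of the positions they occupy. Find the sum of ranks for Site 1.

Sorted (descending): 1414, 1326, 1316, 973, 950, 724, 651, 595, 595, 569
The 2 values of 595 occupy positions 8–9 → each gets rank 9.
Site 1 values → pooled ranks: 950→5, 724→6, 1316→3, 1326→2, 595→9
Rank sum = 5 + 6 + 3 + 2 + 9 = 25

25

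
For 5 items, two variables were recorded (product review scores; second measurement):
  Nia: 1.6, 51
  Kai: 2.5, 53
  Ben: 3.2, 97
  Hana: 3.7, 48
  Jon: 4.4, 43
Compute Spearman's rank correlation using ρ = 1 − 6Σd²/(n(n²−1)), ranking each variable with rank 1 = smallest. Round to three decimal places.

-0.600

Ranks of variable 1: 1, 2, 3, 4, 5
Ranks of variable 2: 3, 4, 5, 2, 1
d = r₁ − r₂: -2, -2, -2, 2, 4
d²: 4, 4, 4, 4, 16; Σd² = 32
ρ = 1 − 6·32/(5·24) = 1 − 192/120 = -0.600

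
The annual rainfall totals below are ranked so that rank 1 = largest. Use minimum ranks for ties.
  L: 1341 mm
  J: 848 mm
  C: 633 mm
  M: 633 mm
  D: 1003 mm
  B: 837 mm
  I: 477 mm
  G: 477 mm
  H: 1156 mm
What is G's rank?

Sorted (descending): 1341, 1156, 1003, 848, 837, 633, 633, 477, 477
The 2 values of 633 occupy positions 6–7 → each gets rank 6.
The 2 values of 477 occupy positions 8–9 → each gets rank 8.
G has value 477 mm → rank 8.

8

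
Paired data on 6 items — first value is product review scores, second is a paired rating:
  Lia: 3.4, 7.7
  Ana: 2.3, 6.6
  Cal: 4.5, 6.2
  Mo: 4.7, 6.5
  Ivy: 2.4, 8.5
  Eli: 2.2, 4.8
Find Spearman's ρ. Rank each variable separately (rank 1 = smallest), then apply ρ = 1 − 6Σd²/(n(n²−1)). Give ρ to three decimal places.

0.086

Ranks of variable 1: 4, 2, 5, 6, 3, 1
Ranks of variable 2: 5, 4, 2, 3, 6, 1
d = r₁ − r₂: -1, -2, 3, 3, -3, 0
d²: 1, 4, 9, 9, 9, 0; Σd² = 32
ρ = 1 − 6·32/(6·35) = 1 − 192/210 = 0.086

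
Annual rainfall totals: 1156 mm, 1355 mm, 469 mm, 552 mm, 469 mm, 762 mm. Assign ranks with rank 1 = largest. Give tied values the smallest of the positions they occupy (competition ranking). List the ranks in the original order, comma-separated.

Sorted (descending): 1355, 1156, 762, 552, 469, 469
The 2 values of 469 occupy positions 5–6 → each gets rank 5.

2, 1, 5, 4, 5, 3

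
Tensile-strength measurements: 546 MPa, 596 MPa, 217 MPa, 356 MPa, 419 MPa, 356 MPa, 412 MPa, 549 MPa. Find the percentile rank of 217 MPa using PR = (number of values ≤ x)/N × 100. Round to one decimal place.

N = 8.
Strictly below 217: 0. Equal to 217: 1.
PR = 1/8 × 100 = 12.5

12.5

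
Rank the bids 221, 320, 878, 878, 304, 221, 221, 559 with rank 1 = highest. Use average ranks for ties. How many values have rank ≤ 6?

Sorted (descending): 878, 878, 559, 320, 304, 221, 221, 221
The 2 values of 878 occupy positions 1–2 → average rank (1+2)/2 = 1.5.
The 3 values of 221 occupy positions 6–8 → average rank 7.
Ranks ≤ 6: {1.5, 1.5, 3, 4, 5} → 5 values.

5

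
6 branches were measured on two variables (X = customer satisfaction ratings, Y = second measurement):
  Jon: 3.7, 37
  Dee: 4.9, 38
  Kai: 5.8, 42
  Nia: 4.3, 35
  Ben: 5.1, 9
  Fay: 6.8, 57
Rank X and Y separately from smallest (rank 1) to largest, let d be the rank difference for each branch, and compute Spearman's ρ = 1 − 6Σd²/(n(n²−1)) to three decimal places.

Ranks of variable 1: 1, 3, 5, 2, 4, 6
Ranks of variable 2: 3, 4, 5, 2, 1, 6
d = r₁ − r₂: -2, -1, 0, 0, 3, 0
d²: 4, 1, 0, 0, 9, 0; Σd² = 14
ρ = 1 − 6·14/(6·35) = 1 − 84/210 = 0.600

0.600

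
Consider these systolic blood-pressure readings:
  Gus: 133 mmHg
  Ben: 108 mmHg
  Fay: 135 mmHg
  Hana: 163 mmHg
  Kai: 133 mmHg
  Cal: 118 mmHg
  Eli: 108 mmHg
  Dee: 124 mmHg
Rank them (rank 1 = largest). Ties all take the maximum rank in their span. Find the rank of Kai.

Sorted (descending): 163, 135, 133, 133, 124, 118, 108, 108
The 2 values of 133 occupy positions 3–4 → each gets rank 4.
The 2 values of 108 occupy positions 7–8 → each gets rank 8.
Kai has value 133 mmHg → rank 4.

4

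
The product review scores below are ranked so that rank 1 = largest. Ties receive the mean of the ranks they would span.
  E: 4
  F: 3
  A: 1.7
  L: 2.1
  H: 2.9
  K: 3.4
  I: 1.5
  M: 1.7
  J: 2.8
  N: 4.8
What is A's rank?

8.5

Sorted (descending): 4.8, 4, 3.4, 3, 2.9, 2.8, 2.1, 1.7, 1.7, 1.5
The 2 values of 1.7 occupy positions 8–9 → average rank (8+9)/2 = 8.5.
A has value 1.7 → rank 8.5.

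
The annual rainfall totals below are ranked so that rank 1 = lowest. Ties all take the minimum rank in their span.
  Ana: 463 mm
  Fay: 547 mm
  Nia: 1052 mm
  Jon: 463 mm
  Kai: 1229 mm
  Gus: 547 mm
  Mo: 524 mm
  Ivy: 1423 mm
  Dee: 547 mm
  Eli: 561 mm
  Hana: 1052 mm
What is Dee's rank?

4

Sorted (ascending): 463, 463, 524, 547, 547, 547, 561, 1052, 1052, 1229, 1423
The 2 values of 463 occupy positions 1–2 → each gets rank 1.
The 3 values of 547 occupy positions 4–6 → each gets rank 4.
The 2 values of 1052 occupy positions 8–9 → each gets rank 8.
Dee has value 547 mm → rank 4.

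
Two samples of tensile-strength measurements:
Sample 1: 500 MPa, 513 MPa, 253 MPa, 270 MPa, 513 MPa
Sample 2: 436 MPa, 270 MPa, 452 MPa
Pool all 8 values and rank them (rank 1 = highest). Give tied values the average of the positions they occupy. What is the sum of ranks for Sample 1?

20.5

Sorted (descending): 513, 513, 500, 452, 436, 270, 270, 253
The 2 values of 513 occupy positions 1–2 → average rank (1+2)/2 = 1.5.
The 2 values of 270 occupy positions 6–7 → average rank (6+7)/2 = 6.5.
Sample 1 values → pooled ranks: 500→3, 513→1.5, 253→8, 270→6.5, 513→1.5
Rank sum = 3 + 1.5 + 8 + 6.5 + 1.5 = 20.5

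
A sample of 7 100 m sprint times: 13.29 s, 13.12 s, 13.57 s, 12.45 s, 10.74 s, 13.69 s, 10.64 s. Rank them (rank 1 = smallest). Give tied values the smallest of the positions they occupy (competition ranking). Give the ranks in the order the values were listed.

Sorted (ascending): 10.64, 10.74, 12.45, 13.12, 13.29, 13.57, 13.69
No ties — each value takes its position as its rank.

5, 4, 6, 3, 2, 7, 1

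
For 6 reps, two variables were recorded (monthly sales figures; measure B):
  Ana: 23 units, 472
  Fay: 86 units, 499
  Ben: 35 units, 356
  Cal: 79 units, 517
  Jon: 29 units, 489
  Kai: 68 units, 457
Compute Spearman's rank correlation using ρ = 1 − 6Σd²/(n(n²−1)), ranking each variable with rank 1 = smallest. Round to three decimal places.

Ranks of variable 1: 1, 6, 3, 5, 2, 4
Ranks of variable 2: 3, 5, 1, 6, 4, 2
d = r₁ − r₂: -2, 1, 2, -1, -2, 2
d²: 4, 1, 4, 1, 4, 4; Σd² = 18
ρ = 1 − 6·18/(6·35) = 1 − 108/210 = 0.486

0.486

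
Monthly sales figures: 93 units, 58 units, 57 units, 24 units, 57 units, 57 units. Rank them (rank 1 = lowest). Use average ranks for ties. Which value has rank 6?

Sorted (ascending): 24, 57, 57, 57, 58, 93
The 3 values of 57 occupy positions 2–4 → average rank 3.
Rank 6 → value 93.

93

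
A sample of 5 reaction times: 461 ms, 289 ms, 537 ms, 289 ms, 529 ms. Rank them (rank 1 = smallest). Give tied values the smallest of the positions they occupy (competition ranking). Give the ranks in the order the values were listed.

Sorted (ascending): 289, 289, 461, 529, 537
The 2 values of 289 occupy positions 1–2 → each gets rank 1.

3, 1, 5, 1, 4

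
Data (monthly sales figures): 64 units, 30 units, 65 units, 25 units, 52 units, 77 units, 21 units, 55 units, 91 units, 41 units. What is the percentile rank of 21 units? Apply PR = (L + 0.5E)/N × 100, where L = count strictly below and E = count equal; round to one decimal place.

5.0

N = 10.
Strictly below 21: 0. Equal to 21: 1.
PR = (0 + 0.5·1)/10 × 100 = 5.0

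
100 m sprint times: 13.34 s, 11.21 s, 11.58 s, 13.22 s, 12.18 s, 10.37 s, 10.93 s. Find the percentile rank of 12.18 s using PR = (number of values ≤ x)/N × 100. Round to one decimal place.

71.4

N = 7.
Strictly below 12.18: 4. Equal to 12.18: 1.
PR = 5/7 × 100 = 71.4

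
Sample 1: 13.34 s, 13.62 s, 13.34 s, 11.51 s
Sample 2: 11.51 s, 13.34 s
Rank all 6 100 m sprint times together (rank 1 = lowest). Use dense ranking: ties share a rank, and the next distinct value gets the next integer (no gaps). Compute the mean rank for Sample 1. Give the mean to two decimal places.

2.00

Sorted (ascending): 11.51, 11.51, 13.34, 13.34, 13.34, 13.62
The 2 values of 11.51 share dense rank 1.
The 3 values of 13.34 share dense rank 2.
Remaining distinct values take the next consecutive integers.
Sample 1 values → pooled ranks: 13.34→2, 13.62→3, 13.34→2, 11.51→1
Mean rank = (2 + 3 + 2 + 1) / 4 = 2.00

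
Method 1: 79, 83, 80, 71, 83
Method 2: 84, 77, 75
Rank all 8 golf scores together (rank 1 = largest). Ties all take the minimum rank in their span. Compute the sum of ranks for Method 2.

14

Sorted (descending): 84, 83, 83, 80, 79, 77, 75, 71
The 2 values of 83 occupy positions 2–3 → each gets rank 2.
Method 2 values → pooled ranks: 84→1, 77→6, 75→7
Rank sum = 1 + 6 + 7 = 14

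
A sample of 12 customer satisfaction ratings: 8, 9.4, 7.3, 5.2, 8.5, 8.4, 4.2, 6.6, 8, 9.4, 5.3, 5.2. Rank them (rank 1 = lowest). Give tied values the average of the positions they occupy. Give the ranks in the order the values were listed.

Sorted (ascending): 4.2, 5.2, 5.2, 5.3, 6.6, 7.3, 8, 8, 8.4, 8.5, 9.4, 9.4
The 2 values of 5.2 occupy positions 2–3 → average rank (2+3)/2 = 2.5.
The 2 values of 8 occupy positions 7–8 → average rank (7+8)/2 = 7.5.
The 2 values of 9.4 occupy positions 11–12 → average rank (11+12)/2 = 11.5.

7.5, 11.5, 6, 2.5, 10, 9, 1, 5, 7.5, 11.5, 4, 2.5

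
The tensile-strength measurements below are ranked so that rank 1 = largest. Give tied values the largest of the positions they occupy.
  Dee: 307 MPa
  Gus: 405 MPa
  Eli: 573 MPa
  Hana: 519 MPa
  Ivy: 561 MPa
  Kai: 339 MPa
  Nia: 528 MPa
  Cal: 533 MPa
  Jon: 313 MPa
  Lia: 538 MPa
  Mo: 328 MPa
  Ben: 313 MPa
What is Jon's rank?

11

Sorted (descending): 573, 561, 538, 533, 528, 519, 405, 339, 328, 313, 313, 307
The 2 values of 313 occupy positions 10–11 → each gets rank 11.
Jon has value 313 MPa → rank 11.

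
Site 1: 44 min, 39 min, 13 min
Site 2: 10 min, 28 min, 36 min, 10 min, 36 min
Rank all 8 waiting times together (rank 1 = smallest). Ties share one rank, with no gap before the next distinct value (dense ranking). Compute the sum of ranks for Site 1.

Sorted (ascending): 10, 10, 13, 28, 36, 36, 39, 44
The 2 values of 10 share dense rank 1.
The 2 values of 36 share dense rank 4.
Remaining distinct values take the next consecutive integers.
Site 1 values → pooled ranks: 44→6, 39→5, 13→2
Rank sum = 6 + 5 + 2 = 13

13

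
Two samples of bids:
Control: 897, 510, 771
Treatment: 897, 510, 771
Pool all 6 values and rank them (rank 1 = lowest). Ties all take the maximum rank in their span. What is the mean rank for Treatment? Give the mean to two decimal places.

Sorted (ascending): 510, 510, 771, 771, 897, 897
The 2 values of 510 occupy positions 1–2 → each gets rank 2.
The 2 values of 771 occupy positions 3–4 → each gets rank 4.
The 2 values of 897 occupy positions 5–6 → each gets rank 6.
Treatment values → pooled ranks: 897→6, 510→2, 771→4
Mean rank = (6 + 2 + 4) / 3 = 4.00

4.00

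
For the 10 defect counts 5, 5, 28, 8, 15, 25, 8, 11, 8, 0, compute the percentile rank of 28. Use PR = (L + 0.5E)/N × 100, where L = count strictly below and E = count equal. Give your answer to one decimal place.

N = 10.
Strictly below 28: 9. Equal to 28: 1.
PR = (9 + 0.5·1)/10 × 100 = 95.0

95.0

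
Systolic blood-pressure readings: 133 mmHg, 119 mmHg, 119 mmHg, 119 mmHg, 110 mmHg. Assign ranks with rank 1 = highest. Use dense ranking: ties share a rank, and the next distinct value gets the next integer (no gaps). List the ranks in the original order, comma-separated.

Sorted (descending): 133, 119, 119, 119, 110
The 3 values of 119 share dense rank 2.
Remaining distinct values take the next consecutive integers.

1, 2, 2, 2, 3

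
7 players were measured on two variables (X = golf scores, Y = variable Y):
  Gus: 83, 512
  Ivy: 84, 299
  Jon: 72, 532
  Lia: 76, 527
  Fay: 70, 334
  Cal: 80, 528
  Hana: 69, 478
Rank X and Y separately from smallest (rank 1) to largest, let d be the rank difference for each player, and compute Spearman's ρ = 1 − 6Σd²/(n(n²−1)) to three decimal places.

-0.107

Ranks of variable 1: 6, 7, 3, 4, 2, 5, 1
Ranks of variable 2: 4, 1, 7, 5, 2, 6, 3
d = r₁ − r₂: 2, 6, -4, -1, 0, -1, -2
d²: 4, 36, 16, 1, 0, 1, 4; Σd² = 62
ρ = 1 − 6·62/(7·48) = 1 − 372/336 = -0.107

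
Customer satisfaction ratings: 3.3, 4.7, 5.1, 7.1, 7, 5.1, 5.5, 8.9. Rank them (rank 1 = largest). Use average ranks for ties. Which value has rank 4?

Sorted (descending): 8.9, 7.1, 7, 5.5, 5.1, 5.1, 4.7, 3.3
The 2 values of 5.1 occupy positions 5–6 → average rank (5+6)/2 = 5.5.
Rank 4 → value 5.5.

5.5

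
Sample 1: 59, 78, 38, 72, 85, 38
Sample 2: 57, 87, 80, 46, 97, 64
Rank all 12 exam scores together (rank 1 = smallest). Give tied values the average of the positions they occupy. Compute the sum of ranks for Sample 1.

33

Sorted (ascending): 38, 38, 46, 57, 59, 64, 72, 78, 80, 85, 87, 97
The 2 values of 38 occupy positions 1–2 → average rank (1+2)/2 = 1.5.
Sample 1 values → pooled ranks: 59→5, 78→8, 38→1.5, 72→7, 85→10, 38→1.5
Rank sum = 5 + 8 + 1.5 + 7 + 10 + 1.5 = 33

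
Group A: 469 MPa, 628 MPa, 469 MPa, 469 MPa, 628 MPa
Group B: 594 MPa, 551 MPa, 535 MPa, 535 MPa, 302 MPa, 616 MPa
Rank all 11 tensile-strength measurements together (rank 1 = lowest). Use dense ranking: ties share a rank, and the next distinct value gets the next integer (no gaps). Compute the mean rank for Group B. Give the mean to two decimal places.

Sorted (ascending): 302, 469, 469, 469, 535, 535, 551, 594, 616, 628, 628
The 3 values of 469 share dense rank 2.
The 2 values of 535 share dense rank 3.
The 2 values of 628 share dense rank 7.
Remaining distinct values take the next consecutive integers.
Group B values → pooled ranks: 594→5, 551→4, 535→3, 535→3, 302→1, 616→6
Mean rank = (5 + 4 + 3 + 3 + 1 + 6) / 6 = 3.67

3.67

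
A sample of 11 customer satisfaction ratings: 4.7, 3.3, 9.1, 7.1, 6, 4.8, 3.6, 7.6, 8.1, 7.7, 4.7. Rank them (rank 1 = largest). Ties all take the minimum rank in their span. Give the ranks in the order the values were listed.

8, 11, 1, 5, 6, 7, 10, 4, 2, 3, 8

Sorted (descending): 9.1, 8.1, 7.7, 7.6, 7.1, 6, 4.8, 4.7, 4.7, 3.6, 3.3
The 2 values of 4.7 occupy positions 8–9 → each gets rank 8.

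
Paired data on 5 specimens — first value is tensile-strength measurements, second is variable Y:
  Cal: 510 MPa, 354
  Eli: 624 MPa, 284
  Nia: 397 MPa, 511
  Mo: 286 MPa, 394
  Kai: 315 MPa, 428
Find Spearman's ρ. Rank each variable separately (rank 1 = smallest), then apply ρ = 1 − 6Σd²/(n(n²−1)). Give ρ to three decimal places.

-0.600

Ranks of variable 1: 4, 5, 3, 1, 2
Ranks of variable 2: 2, 1, 5, 3, 4
d = r₁ − r₂: 2, 4, -2, -2, -2
d²: 4, 16, 4, 4, 4; Σd² = 32
ρ = 1 − 6·32/(5·24) = 1 − 192/120 = -0.600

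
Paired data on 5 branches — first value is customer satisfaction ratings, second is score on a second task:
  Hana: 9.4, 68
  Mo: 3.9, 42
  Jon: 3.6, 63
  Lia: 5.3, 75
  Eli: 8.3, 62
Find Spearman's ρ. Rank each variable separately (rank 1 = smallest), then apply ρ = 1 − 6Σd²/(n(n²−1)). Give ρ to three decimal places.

Ranks of variable 1: 5, 2, 1, 3, 4
Ranks of variable 2: 4, 1, 3, 5, 2
d = r₁ − r₂: 1, 1, -2, -2, 2
d²: 1, 1, 4, 4, 4; Σd² = 14
ρ = 1 − 6·14/(5·24) = 1 − 84/120 = 0.300

0.300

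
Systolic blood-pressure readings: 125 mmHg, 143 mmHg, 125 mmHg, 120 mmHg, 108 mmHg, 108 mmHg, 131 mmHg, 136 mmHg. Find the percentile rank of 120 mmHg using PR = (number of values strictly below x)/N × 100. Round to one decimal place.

N = 8.
Strictly below 120: 2. Equal to 120: 1.
PR = 2/8 × 100 = 25.0

25.0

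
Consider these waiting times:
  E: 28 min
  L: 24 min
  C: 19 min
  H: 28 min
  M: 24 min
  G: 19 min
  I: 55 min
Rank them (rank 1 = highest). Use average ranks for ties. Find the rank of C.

Sorted (descending): 55, 28, 28, 24, 24, 19, 19
The 2 values of 28 occupy positions 2–3 → average rank (2+3)/2 = 2.5.
The 2 values of 24 occupy positions 4–5 → average rank (4+5)/2 = 4.5.
The 2 values of 19 occupy positions 6–7 → average rank (6+7)/2 = 6.5.
C has value 19 min → rank 6.5.

6.5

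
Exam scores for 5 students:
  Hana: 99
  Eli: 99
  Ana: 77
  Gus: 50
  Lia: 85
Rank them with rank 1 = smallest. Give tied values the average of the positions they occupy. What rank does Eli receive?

Sorted (ascending): 50, 77, 85, 99, 99
The 2 values of 99 occupy positions 4–5 → average rank (4+5)/2 = 4.5.
Eli has value 99 → rank 4.5.

4.5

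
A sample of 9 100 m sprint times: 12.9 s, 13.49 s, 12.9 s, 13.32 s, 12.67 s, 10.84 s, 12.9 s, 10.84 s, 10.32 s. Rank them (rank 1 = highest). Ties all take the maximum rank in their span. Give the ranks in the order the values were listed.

5, 1, 5, 2, 6, 8, 5, 8, 9

Sorted (descending): 13.49, 13.32, 12.9, 12.9, 12.9, 12.67, 10.84, 10.84, 10.32
The 3 values of 12.9 occupy positions 3–5 → each gets rank 5.
The 2 values of 10.84 occupy positions 7–8 → each gets rank 8.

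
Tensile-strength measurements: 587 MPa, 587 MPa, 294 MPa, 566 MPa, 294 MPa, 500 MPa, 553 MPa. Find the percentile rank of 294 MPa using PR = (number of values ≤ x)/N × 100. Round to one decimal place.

28.6

N = 7.
Strictly below 294: 0. Equal to 294: 2.
PR = 2/7 × 100 = 28.6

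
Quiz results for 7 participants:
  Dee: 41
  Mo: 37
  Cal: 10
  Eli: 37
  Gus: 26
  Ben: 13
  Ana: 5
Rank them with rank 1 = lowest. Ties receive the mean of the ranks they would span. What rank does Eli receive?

Sorted (ascending): 5, 10, 13, 26, 37, 37, 41
The 2 values of 37 occupy positions 5–6 → average rank (5+6)/2 = 5.5.
Eli has value 37 → rank 5.5.

5.5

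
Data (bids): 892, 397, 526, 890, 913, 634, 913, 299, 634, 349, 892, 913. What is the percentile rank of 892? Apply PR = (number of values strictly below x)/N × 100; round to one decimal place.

N = 12.
Strictly below 892: 7. Equal to 892: 2.
PR = 7/12 × 100 = 58.3

58.3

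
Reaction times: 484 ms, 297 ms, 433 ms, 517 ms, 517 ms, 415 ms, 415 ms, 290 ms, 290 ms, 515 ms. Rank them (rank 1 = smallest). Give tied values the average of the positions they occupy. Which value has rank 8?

515

Sorted (ascending): 290, 290, 297, 415, 415, 433, 484, 515, 517, 517
The 2 values of 290 occupy positions 1–2 → average rank (1+2)/2 = 1.5.
The 2 values of 415 occupy positions 4–5 → average rank (4+5)/2 = 4.5.
The 2 values of 517 occupy positions 9–10 → average rank (9+10)/2 = 9.5.
Rank 8 → value 515.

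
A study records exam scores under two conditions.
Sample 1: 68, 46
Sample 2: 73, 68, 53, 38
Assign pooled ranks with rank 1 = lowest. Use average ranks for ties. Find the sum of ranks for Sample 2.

14.5

Sorted (ascending): 38, 46, 53, 68, 68, 73
The 2 values of 68 occupy positions 4–5 → average rank (4+5)/2 = 4.5.
Sample 2 values → pooled ranks: 73→6, 68→4.5, 53→3, 38→1
Rank sum = 6 + 4.5 + 3 + 1 = 14.5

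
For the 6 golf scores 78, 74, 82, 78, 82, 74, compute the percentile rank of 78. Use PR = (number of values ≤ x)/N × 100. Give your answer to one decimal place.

N = 6.
Strictly below 78: 2. Equal to 78: 2.
PR = 4/6 × 100 = 66.7

66.7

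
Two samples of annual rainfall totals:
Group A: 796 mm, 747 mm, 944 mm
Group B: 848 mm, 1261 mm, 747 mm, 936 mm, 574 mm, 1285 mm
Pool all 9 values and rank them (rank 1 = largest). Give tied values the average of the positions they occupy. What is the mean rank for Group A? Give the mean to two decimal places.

5.50

Sorted (descending): 1285, 1261, 944, 936, 848, 796, 747, 747, 574
The 2 values of 747 occupy positions 7–8 → average rank (7+8)/2 = 7.5.
Group A values → pooled ranks: 796→6, 747→7.5, 944→3
Mean rank = (6 + 7.5 + 3) / 3 = 5.50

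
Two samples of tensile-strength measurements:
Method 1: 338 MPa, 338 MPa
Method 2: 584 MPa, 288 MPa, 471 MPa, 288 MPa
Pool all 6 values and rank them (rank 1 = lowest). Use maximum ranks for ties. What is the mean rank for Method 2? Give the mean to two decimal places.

Sorted (ascending): 288, 288, 338, 338, 471, 584
The 2 values of 288 occupy positions 1–2 → each gets rank 2.
The 2 values of 338 occupy positions 3–4 → each gets rank 4.
Method 2 values → pooled ranks: 584→6, 288→2, 471→5, 288→2
Mean rank = (6 + 2 + 5 + 2) / 4 = 3.75

3.75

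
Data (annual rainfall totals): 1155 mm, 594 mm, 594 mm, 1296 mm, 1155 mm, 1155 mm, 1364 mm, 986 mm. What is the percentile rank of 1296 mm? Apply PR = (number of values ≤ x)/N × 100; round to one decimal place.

N = 8.
Strictly below 1296: 6. Equal to 1296: 1.
PR = 7/8 × 100 = 87.5

87.5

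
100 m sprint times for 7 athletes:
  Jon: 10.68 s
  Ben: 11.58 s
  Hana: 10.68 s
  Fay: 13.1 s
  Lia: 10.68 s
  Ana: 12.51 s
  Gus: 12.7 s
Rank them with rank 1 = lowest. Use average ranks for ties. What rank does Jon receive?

2

Sorted (ascending): 10.68, 10.68, 10.68, 11.58, 12.51, 12.7, 13.1
The 3 values of 10.68 occupy positions 1–3 → average rank 2.
Jon has value 10.68 s → rank 2.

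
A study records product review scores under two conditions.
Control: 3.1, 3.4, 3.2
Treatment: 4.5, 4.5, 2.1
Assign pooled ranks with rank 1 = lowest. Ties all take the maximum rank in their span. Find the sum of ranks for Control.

Sorted (ascending): 2.1, 3.1, 3.2, 3.4, 4.5, 4.5
The 2 values of 4.5 occupy positions 5–6 → each gets rank 6.
Control values → pooled ranks: 3.1→2, 3.4→4, 3.2→3
Rank sum = 2 + 4 + 3 = 9

9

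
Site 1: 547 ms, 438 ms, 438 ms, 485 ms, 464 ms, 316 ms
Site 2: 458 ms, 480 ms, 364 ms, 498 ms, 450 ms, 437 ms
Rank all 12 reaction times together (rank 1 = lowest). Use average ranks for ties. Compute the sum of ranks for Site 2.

Sorted (ascending): 316, 364, 437, 438, 438, 450, 458, 464, 480, 485, 498, 547
The 2 values of 438 occupy positions 4–5 → average rank (4+5)/2 = 4.5.
Site 2 values → pooled ranks: 458→7, 480→9, 364→2, 498→11, 450→6, 437→3
Rank sum = 7 + 9 + 2 + 11 + 6 + 3 = 38

38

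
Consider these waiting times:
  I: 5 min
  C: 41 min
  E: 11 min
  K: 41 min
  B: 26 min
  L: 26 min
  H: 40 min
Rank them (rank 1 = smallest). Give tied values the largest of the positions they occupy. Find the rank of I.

1

Sorted (ascending): 5, 11, 26, 26, 40, 41, 41
The 2 values of 26 occupy positions 3–4 → each gets rank 4.
The 2 values of 41 occupy positions 6–7 → each gets rank 7.
I has value 5 min → rank 1.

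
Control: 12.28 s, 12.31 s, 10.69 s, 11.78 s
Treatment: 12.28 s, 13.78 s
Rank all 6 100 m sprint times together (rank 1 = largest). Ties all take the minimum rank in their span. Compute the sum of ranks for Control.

Sorted (descending): 13.78, 12.31, 12.28, 12.28, 11.78, 10.69
The 2 values of 12.28 occupy positions 3–4 → each gets rank 3.
Control values → pooled ranks: 12.28→3, 12.31→2, 10.69→6, 11.78→5
Rank sum = 3 + 2 + 6 + 5 = 16

16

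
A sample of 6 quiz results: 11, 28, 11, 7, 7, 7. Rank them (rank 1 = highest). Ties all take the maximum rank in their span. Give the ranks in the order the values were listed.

Sorted (descending): 28, 11, 11, 7, 7, 7
The 2 values of 11 occupy positions 2–3 → each gets rank 3.
The 3 values of 7 occupy positions 4–6 → each gets rank 6.

3, 1, 3, 6, 6, 6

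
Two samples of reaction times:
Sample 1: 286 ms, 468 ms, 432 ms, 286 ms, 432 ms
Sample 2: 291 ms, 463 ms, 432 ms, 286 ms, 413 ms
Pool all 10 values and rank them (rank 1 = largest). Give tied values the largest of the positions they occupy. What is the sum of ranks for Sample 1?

31

Sorted (descending): 468, 463, 432, 432, 432, 413, 291, 286, 286, 286
The 3 values of 432 occupy positions 3–5 → each gets rank 5.
The 3 values of 286 occupy positions 8–10 → each gets rank 10.
Sample 1 values → pooled ranks: 286→10, 468→1, 432→5, 286→10, 432→5
Rank sum = 10 + 1 + 5 + 10 + 5 = 31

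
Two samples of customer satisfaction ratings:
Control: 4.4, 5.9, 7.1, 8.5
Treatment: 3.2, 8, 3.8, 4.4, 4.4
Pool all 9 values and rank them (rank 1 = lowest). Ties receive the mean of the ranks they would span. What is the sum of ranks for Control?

26

Sorted (ascending): 3.2, 3.8, 4.4, 4.4, 4.4, 5.9, 7.1, 8, 8.5
The 3 values of 4.4 occupy positions 3–5 → average rank 4.
Control values → pooled ranks: 4.4→4, 5.9→6, 7.1→7, 8.5→9
Rank sum = 4 + 6 + 7 + 9 = 26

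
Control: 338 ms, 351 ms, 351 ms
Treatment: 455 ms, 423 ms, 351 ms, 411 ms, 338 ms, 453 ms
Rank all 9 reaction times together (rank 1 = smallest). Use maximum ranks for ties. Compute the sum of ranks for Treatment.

37

Sorted (ascending): 338, 338, 351, 351, 351, 411, 423, 453, 455
The 2 values of 338 occupy positions 1–2 → each gets rank 2.
The 3 values of 351 occupy positions 3–5 → each gets rank 5.
Treatment values → pooled ranks: 455→9, 423→7, 351→5, 411→6, 338→2, 453→8
Rank sum = 9 + 7 + 5 + 6 + 2 + 8 = 37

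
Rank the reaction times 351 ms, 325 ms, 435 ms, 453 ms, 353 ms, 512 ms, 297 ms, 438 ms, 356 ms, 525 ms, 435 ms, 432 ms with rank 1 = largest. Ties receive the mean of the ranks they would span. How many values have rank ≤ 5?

Sorted (descending): 525, 512, 453, 438, 435, 435, 432, 356, 353, 351, 325, 297
The 2 values of 435 occupy positions 5–6 → average rank (5+6)/2 = 5.5.
Ranks ≤ 5: {1, 2, 3, 4} → 4 values.

4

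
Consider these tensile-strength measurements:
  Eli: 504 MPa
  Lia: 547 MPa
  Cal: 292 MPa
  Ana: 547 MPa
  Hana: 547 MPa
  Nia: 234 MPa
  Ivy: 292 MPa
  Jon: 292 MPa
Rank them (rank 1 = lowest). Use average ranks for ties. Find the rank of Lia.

Sorted (ascending): 234, 292, 292, 292, 504, 547, 547, 547
The 3 values of 292 occupy positions 2–4 → average rank 3.
The 3 values of 547 occupy positions 6–8 → average rank 7.
Lia has value 547 MPa → rank 7.

7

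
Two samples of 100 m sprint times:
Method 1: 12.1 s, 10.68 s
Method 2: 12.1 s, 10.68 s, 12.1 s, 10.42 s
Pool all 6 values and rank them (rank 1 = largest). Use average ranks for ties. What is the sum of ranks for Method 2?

14.5

Sorted (descending): 12.1, 12.1, 12.1, 10.68, 10.68, 10.42
The 3 values of 12.1 occupy positions 1–3 → average rank 2.
The 2 values of 10.68 occupy positions 4–5 → average rank (4+5)/2 = 4.5.
Method 2 values → pooled ranks: 12.1→2, 10.68→4.5, 12.1→2, 10.42→6
Rank sum = 2 + 4.5 + 2 + 6 = 14.5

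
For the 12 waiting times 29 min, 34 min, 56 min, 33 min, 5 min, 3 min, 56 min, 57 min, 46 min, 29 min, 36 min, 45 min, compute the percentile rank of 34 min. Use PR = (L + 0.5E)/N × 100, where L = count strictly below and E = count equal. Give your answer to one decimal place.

45.8

N = 12.
Strictly below 34: 5. Equal to 34: 1.
PR = (5 + 0.5·1)/12 × 100 = 45.8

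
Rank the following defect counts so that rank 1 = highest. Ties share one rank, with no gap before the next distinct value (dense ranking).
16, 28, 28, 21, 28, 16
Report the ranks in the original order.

3, 1, 1, 2, 1, 3

Sorted (descending): 28, 28, 28, 21, 16, 16
The 3 values of 28 share dense rank 1.
The 2 values of 16 share dense rank 3.
Remaining distinct values take the next consecutive integers.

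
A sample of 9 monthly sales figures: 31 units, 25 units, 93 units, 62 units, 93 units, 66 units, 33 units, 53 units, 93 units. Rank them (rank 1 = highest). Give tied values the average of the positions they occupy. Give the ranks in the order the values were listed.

8, 9, 2, 5, 2, 4, 7, 6, 2

Sorted (descending): 93, 93, 93, 66, 62, 53, 33, 31, 25
The 3 values of 93 occupy positions 1–3 → average rank 2.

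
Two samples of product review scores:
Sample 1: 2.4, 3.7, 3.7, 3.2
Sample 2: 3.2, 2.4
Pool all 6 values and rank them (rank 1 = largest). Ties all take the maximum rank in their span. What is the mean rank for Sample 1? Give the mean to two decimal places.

Sorted (descending): 3.7, 3.7, 3.2, 3.2, 2.4, 2.4
The 2 values of 3.7 occupy positions 1–2 → each gets rank 2.
The 2 values of 3.2 occupy positions 3–4 → each gets rank 4.
The 2 values of 2.4 occupy positions 5–6 → each gets rank 6.
Sample 1 values → pooled ranks: 2.4→6, 3.7→2, 3.7→2, 3.2→4
Mean rank = (6 + 2 + 2 + 4) / 4 = 3.50

3.50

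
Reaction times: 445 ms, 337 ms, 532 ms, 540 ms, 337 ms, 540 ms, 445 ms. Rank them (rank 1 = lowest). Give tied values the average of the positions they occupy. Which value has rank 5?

Sorted (ascending): 337, 337, 445, 445, 532, 540, 540
The 2 values of 337 occupy positions 1–2 → average rank (1+2)/2 = 1.5.
The 2 values of 445 occupy positions 3–4 → average rank (3+4)/2 = 3.5.
The 2 values of 540 occupy positions 6–7 → average rank (6+7)/2 = 6.5.
Rank 5 → value 532.

532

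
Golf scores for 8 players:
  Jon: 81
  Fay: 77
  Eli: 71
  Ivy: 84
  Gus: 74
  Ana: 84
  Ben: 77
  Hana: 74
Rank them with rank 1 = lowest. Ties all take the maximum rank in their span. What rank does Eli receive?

Sorted (ascending): 71, 74, 74, 77, 77, 81, 84, 84
The 2 values of 74 occupy positions 2–3 → each gets rank 3.
The 2 values of 77 occupy positions 4–5 → each gets rank 5.
The 2 values of 84 occupy positions 7–8 → each gets rank 8.
Eli has value 71 → rank 1.

1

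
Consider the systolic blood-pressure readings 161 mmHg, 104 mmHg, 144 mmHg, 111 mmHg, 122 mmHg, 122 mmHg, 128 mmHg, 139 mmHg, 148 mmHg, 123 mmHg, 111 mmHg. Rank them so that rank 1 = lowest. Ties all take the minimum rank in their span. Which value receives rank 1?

Sorted (ascending): 104, 111, 111, 122, 122, 123, 128, 139, 144, 148, 161
The 2 values of 111 occupy positions 2–3 → each gets rank 2.
The 2 values of 122 occupy positions 4–5 → each gets rank 4.
Rank 1 → value 104.

104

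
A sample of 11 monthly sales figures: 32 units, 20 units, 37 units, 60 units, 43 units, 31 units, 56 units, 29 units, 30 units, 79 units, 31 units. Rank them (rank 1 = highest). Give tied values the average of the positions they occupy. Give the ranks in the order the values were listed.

Sorted (descending): 79, 60, 56, 43, 37, 32, 31, 31, 30, 29, 20
The 2 values of 31 occupy positions 7–8 → average rank (7+8)/2 = 7.5.

6, 11, 5, 2, 4, 7.5, 3, 10, 9, 1, 7.5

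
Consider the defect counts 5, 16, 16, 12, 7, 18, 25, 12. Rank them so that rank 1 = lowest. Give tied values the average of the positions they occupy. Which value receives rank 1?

Sorted (ascending): 5, 7, 12, 12, 16, 16, 18, 25
The 2 values of 12 occupy positions 3–4 → average rank (3+4)/2 = 3.5.
The 2 values of 16 occupy positions 5–6 → average rank (5+6)/2 = 5.5.
Rank 1 → value 5.

5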